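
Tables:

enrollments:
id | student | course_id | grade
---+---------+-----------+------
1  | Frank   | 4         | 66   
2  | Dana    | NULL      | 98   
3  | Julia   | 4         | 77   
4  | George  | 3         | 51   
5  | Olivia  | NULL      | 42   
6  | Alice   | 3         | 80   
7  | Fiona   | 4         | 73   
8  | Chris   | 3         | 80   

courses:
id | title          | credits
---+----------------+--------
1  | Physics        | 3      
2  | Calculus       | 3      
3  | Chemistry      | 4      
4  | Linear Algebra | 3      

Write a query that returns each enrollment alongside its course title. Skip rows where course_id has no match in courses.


INNER JOIN keeps only enrollments rows whose course_id matches an id in courses. Walk through each enrollment:
  - enrollment 1 (Frank): course_id=4 -> matches Linear Algebra
  - enrollment 2 (Dana): course_id=NULL, no match -> dropped
  - enrollment 3 (Julia): course_id=4 -> matches Linear Algebra
  - enrollment 4 (George): course_id=3 -> matches Chemistry
  - enrollment 5 (Olivia): course_id=NULL, no match -> dropped
  - enrollment 6 (Alice): course_id=3 -> matches Chemistry
  - enrollment 7 (Fiona): course_id=4 -> matches Linear Algebra
  - enrollment 8 (Chris): course_id=3 -> matches Chemistry
So 2 of 8 rows are dropped.

SQL:
SELECT a.student, b.title AS course
FROM enrollments a
INNER JOIN courses b ON a.course_id = b.id

Result:
student | course        
--------+---------------
Frank   | Linear Algebra
Julia   | Linear Algebra
George  | Chemistry     
Alice   | Chemistry     
Fiona   | Linear Algebra
Chris   | Chemistry     


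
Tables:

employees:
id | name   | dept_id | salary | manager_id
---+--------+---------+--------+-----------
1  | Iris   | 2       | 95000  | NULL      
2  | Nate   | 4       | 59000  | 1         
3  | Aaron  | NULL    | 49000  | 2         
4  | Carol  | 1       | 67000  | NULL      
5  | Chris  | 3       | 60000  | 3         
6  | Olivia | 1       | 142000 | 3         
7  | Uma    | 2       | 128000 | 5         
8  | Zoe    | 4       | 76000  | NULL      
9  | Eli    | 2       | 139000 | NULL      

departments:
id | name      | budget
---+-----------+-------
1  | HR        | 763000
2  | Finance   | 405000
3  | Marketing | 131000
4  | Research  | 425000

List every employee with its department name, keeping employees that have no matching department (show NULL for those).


LEFT JOIN keeps every row from employees (the left table); where dept_id has no match in departments, the department columns become NULL. Walk through each employee:
  - employee 1 (Iris): dept_id=2 -> matches Finance
  - employee 2 (Nate): dept_id=4 -> matches Research
  - employee 3 (Aaron): dept_id=NULL, no match -> kept with NULL
  - employee 4 (Carol): dept_id=1 -> matches HR
  - employee 5 (Chris): dept_id=3 -> matches Marketing
  - employee 6 (Olivia): dept_id=1 -> matches HR
  - employee 7 (Uma): dept_id=2 -> matches Finance
  - employee 8 (Zoe): dept_id=4 -> matches Research
  - employee 9 (Eli): dept_id=2 -> matches Finance
All 9 rows appear; 1 has NULL department.

SQL:
SELECT a.name, b.name AS department
FROM employees a
LEFT JOIN departments b ON a.dept_id = b.id

Result:
name   | department
-------+-----------
Iris   | Finance   
Nate   | Research  
Aaron  | NULL      
Carol  | HR        
Chris  | Marketing 
Olivia | HR        
Uma    | Finance   
Zoe    | Research  
Eli    | Finance   


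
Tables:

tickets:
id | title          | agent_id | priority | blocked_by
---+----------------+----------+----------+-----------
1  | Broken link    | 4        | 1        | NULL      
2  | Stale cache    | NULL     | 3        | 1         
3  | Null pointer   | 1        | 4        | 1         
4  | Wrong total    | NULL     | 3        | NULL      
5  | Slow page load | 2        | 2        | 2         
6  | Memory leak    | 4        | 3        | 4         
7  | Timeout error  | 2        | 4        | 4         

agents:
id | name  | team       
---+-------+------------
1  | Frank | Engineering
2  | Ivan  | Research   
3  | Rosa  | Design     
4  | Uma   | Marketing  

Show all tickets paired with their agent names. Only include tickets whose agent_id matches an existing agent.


INNER JOIN keeps only tickets rows whose agent_id matches an id in agents. Walk through each ticket:
  - ticket 1 (Broken link): agent_id=4 -> matches Uma
  - ticket 2 (Stale cache): agent_id=NULL, no match -> dropped
  - ticket 3 (Null pointer): agent_id=1 -> matches Frank
  - ticket 4 (Wrong total): agent_id=NULL, no match -> dropped
  - ticket 5 (Slow page load): agent_id=2 -> matches Ivan
  - ticket 6 (Memory leak): agent_id=4 -> matches Uma
  - ticket 7 (Timeout error): agent_id=2 -> matches Ivan
So 2 of 7 rows are dropped.

SQL:
SELECT a.title, b.name AS agent
FROM tickets a
INNER JOIN agents b ON a.agent_id = b.id

Result:
title          | agent
---------------+------
Broken link    | Uma  
Null pointer   | Frank
Slow page load | Ivan 
Memory leak    | Uma  
Timeout error  | Ivan 


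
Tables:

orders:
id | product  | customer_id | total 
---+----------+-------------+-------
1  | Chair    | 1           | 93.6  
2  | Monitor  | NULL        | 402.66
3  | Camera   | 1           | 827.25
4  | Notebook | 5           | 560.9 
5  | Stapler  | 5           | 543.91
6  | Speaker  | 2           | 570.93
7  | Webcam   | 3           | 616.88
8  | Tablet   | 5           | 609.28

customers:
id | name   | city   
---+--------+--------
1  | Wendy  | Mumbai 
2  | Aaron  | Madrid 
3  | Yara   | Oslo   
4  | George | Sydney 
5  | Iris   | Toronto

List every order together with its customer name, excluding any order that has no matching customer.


INNER JOIN keeps only orders rows whose customer_id matches an id in customers. Walk through each order:
  - order 1 (Chair): customer_id=1 -> matches Wendy
  - order 2 (Monitor): customer_id=NULL, no match -> dropped
  - order 3 (Camera): customer_id=1 -> matches Wendy
  - order 4 (Notebook): customer_id=5 -> matches Iris
  - order 5 (Stapler): customer_id=5 -> matches Iris
  - order 6 (Speaker): customer_id=2 -> matches Aaron
  - order 7 (Webcam): customer_id=3 -> matches Yara
  - order 8 (Tablet): customer_id=5 -> matches Iris
So 1 of 8 rows is dropped.

SQL:
SELECT a.product, b.name AS customer
FROM orders a
INNER JOIN customers b ON a.customer_id = b.id

Result:
product  | customer
---------+---------
Chair    | Wendy   
Camera   | Wendy   
Notebook | Iris    
Stapler  | Iris    
Speaker  | Aaron   
Webcam   | Yara    
Tablet   | Iris    


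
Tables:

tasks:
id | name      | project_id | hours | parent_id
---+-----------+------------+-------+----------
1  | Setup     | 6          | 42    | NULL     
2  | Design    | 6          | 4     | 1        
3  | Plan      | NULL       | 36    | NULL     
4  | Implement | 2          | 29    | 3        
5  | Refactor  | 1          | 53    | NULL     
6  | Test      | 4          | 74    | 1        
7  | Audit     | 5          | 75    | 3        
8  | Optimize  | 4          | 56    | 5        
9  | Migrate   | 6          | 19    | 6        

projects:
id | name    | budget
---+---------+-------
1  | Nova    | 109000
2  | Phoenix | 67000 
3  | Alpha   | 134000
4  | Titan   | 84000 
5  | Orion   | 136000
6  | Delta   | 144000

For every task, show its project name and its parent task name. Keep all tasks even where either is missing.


Two LEFT JOINs from the same base table tasks: one to projects via project_id, one to tasks itself via parent_id. Both are LEFT so every task is preserved.
Match against projects:
  - task 1 (Setup): project_id=6 -> matches Delta
  - task 2 (Design): project_id=6 -> matches Delta
  - task 3 (Plan): project_id=NULL, no match -> kept with NULL
  - task 4 (Implement): project_id=2 -> matches Phoenix
  - task 5 (Refactor): project_id=1 -> matches Nova
  - task 6 (Test): project_id=4 -> matches Titan
  - task 7 (Audit): project_id=5 -> matches Orion
  - task 8 (Optimize): project_id=4 -> matches Titan
  - task 9 (Migrate): project_id=6 -> matches Delta
Match against tasks (self):
  - task 1 (Setup): parent_id=NULL -> NULL
  - task 2 (Design): parent_id=1 -> Setup
  - task 3 (Plan): parent_id=NULL -> NULL
  - task 4 (Implement): parent_id=3 -> Plan
  - task 5 (Refactor): parent_id=NULL -> NULL
  - task 6 (Test): parent_id=1 -> Setup
  - task 7 (Audit): parent_id=3 -> Plan
  - task 8 (Optimize): parent_id=5 -> Refactor
  - task 9 (Migrate): parent_id=6 -> Test

SQL:
SELECT a.name, b.name AS project, c.name AS parent
FROM tasks a
LEFT JOIN projects b ON a.project_id = b.id
LEFT JOIN tasks c ON a.parent_id = c.id

Result:
name      | project | parent  
----------+---------+---------
Setup     | Delta   | NULL    
Design    | Delta   | Setup   
Plan      | NULL    | NULL    
Implement | Phoenix | Plan    
Refactor  | Nova    | NULL    
Test      | Titan   | Setup   
Audit     | Orion   | Plan    
Optimize  | Titan   | Refactor
Migrate   | Delta   | Test    


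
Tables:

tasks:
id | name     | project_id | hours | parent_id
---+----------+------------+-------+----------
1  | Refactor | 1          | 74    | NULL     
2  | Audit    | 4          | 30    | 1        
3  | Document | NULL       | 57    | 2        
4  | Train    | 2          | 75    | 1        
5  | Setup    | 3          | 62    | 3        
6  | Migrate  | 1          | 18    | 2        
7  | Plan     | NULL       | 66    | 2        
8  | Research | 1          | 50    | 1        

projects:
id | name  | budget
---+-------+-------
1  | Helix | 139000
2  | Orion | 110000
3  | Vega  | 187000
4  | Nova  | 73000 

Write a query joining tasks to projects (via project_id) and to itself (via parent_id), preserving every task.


Two LEFT JOINs from the same base table tasks: one to projects via project_id, one to tasks itself via parent_id. Both are LEFT so every task is preserved.
Match against projects:
  - task 1 (Refactor): project_id=1 -> matches Helix
  - task 2 (Audit): project_id=4 -> matches Nova
  - task 3 (Document): project_id=NULL, no match -> kept with NULL
  - task 4 (Train): project_id=2 -> matches Orion
  - task 5 (Setup): project_id=3 -> matches Vega
  - task 6 (Migrate): project_id=1 -> matches Helix
  - task 7 (Plan): project_id=NULL, no match -> kept with NULL
  - task 8 (Research): project_id=1 -> matches Helix
Match against tasks (self):
  - task 1 (Refactor): parent_id=NULL -> NULL
  - task 2 (Audit): parent_id=1 -> Refactor
  - task 3 (Document): parent_id=2 -> Audit
  - task 4 (Train): parent_id=1 -> Refactor
  - task 5 (Setup): parent_id=3 -> Document
  - task 6 (Migrate): parent_id=2 -> Audit
  - task 7 (Plan): parent_id=2 -> Audit
  - task 8 (Research): parent_id=1 -> Refactor

SQL:
SELECT a.name, b.name AS project, c.name AS parent
FROM tasks a
LEFT JOIN projects b ON a.project_id = b.id
LEFT JOIN tasks c ON a.parent_id = c.id

Result:
name     | project | parent  
---------+---------+---------
Refactor | Helix   | NULL    
Audit    | Nova    | Refactor
Document | NULL    | Audit   
Train    | Orion   | Refactor
Setup    | Vega    | Document
Migrate  | Helix   | Audit   
Plan     | NULL    | Audit   
Research | Helix   | Refactor


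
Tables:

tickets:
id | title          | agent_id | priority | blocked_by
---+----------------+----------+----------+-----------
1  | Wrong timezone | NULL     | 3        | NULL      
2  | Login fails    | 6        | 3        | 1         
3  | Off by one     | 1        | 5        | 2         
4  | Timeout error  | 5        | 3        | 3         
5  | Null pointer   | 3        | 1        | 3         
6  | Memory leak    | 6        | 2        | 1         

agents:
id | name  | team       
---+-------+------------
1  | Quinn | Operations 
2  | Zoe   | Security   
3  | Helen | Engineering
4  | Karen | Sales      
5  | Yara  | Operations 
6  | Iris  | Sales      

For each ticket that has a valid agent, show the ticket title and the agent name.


INNER JOIN keeps only tickets rows whose agent_id matches an id in agents. Walk through each ticket:
  - ticket 1 (Wrong timezone): agent_id=NULL, no match -> dropped
  - ticket 2 (Login fails): agent_id=6 -> matches Iris
  - ticket 3 (Off by one): agent_id=1 -> matches Quinn
  - ticket 4 (Timeout error): agent_id=5 -> matches Yara
  - ticket 5 (Null pointer): agent_id=3 -> matches Helen
  - ticket 6 (Memory leak): agent_id=6 -> matches Iris
So 1 of 6 rows is dropped.

SQL:
SELECT a.title, b.name AS agent
FROM tickets a
INNER JOIN agents b ON a.agent_id = b.id

Result:
title         | agent
--------------+------
Login fails   | Iris 
Off by one    | Quinn
Timeout error | Yara 
Null pointer  | Helen
Memory leak   | Iris 


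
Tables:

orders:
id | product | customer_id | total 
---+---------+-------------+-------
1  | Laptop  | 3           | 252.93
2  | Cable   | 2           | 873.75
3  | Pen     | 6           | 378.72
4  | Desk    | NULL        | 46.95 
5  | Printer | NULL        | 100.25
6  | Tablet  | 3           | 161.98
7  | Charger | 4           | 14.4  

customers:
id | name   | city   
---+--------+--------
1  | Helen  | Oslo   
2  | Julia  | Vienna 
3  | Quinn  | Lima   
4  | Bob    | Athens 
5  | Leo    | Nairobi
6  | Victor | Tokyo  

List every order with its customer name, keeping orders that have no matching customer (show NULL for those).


LEFT JOIN keeps every row from orders (the left table); where customer_id has no match in customers, the customer columns become NULL. Walk through each order:
  - order 1 (Laptop): customer_id=3 -> matches Quinn
  - order 2 (Cable): customer_id=2 -> matches Julia
  - order 3 (Pen): customer_id=6 -> matches Victor
  - order 4 (Desk): customer_id=NULL, no match -> kept with NULL
  - order 5 (Printer): customer_id=NULL, no match -> kept with NULL
  - order 6 (Tablet): customer_id=3 -> matches Quinn
  - order 7 (Charger): customer_id=4 -> matches Bob
All 7 rows appear; 2 have NULL customer.

SQL:
SELECT a.product, b.name AS customer
FROM orders a
LEFT JOIN customers b ON a.customer_id = b.id

Result:
product | customer
--------+---------
Laptop  | Quinn   
Cable   | Julia   
Pen     | Victor  
Desk    | NULL    
Printer | NULL    
Tablet  | Quinn   
Charger | Bob     


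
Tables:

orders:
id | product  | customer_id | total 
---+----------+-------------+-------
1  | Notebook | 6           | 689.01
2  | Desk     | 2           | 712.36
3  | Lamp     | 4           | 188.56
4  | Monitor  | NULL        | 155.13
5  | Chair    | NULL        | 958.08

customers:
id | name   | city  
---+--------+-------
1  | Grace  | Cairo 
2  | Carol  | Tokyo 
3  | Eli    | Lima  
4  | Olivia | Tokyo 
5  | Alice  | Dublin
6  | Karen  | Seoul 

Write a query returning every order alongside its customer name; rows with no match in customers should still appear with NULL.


LEFT JOIN keeps every row from orders (the left table); where customer_id has no match in customers, the customer columns become NULL. Walk through each order:
  - order 1 (Notebook): customer_id=6 -> matches Karen
  - order 2 (Desk): customer_id=2 -> matches Carol
  - order 3 (Lamp): customer_id=4 -> matches Olivia
  - order 4 (Monitor): customer_id=NULL, no match -> kept with NULL
  - order 5 (Chair): customer_id=NULL, no match -> kept with NULL
All 5 rows appear; 2 have NULL customer.

SQL:
SELECT a.product, b.name AS customer
FROM orders a
LEFT JOIN customers b ON a.customer_id = b.id

Result:
product  | customer
---------+---------
Notebook | Karen   
Desk     | Carol   
Lamp     | Olivia  
Monitor  | NULL    
Chair    | NULL    


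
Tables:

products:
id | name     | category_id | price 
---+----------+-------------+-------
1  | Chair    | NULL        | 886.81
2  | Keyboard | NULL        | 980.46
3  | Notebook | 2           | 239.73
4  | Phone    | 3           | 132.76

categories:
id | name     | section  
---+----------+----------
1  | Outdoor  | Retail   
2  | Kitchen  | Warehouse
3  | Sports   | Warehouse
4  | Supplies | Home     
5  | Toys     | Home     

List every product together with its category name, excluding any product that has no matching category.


INNER JOIN keeps only products rows whose category_id matches an id in categories. Walk through each product:
  - product 1 (Chair): category_id=NULL, no match -> dropped
  - product 2 (Keyboard): category_id=NULL, no match -> dropped
  - product 3 (Notebook): category_id=2 -> matches Kitchen
  - product 4 (Phone): category_id=3 -> matches Sports
So 2 of 4 rows are dropped.

SQL:
SELECT a.name, b.name AS category
FROM products a
INNER JOIN categories b ON a.category_id = b.id

Result:
name     | category
---------+---------
Notebook | Kitchen 
Phone    | Sports  


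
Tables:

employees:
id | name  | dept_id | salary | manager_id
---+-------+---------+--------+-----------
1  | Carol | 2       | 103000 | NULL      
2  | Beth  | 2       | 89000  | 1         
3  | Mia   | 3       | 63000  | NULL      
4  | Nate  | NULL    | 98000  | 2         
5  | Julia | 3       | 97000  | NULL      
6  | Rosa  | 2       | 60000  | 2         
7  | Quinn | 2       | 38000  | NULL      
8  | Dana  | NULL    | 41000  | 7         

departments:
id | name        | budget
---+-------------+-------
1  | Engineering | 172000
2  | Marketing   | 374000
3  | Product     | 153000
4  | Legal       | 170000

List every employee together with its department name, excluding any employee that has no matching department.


INNER JOIN keeps only employees rows whose dept_id matches an id in departments. Walk through each employee:
  - employee 1 (Carol): dept_id=2 -> matches Marketing
  - employee 2 (Beth): dept_id=2 -> matches Marketing
  - employee 3 (Mia): dept_id=3 -> matches Product
  - employee 4 (Nate): dept_id=NULL, no match -> dropped
  - employee 5 (Julia): dept_id=3 -> matches Product
  - employee 6 (Rosa): dept_id=2 -> matches Marketing
  - employee 7 (Quinn): dept_id=2 -> matches Marketing
  - employee 8 (Dana): dept_id=NULL, no match -> dropped
So 2 of 8 rows are dropped.

SQL:
SELECT a.name, b.name AS department
FROM employees a
INNER JOIN departments b ON a.dept_id = b.id

Result:
name  | department
------+-----------
Carol | Marketing 
Beth  | Marketing 
Mia   | Product   
Julia | Product   
Rosa  | Marketing 
Quinn | Marketing 


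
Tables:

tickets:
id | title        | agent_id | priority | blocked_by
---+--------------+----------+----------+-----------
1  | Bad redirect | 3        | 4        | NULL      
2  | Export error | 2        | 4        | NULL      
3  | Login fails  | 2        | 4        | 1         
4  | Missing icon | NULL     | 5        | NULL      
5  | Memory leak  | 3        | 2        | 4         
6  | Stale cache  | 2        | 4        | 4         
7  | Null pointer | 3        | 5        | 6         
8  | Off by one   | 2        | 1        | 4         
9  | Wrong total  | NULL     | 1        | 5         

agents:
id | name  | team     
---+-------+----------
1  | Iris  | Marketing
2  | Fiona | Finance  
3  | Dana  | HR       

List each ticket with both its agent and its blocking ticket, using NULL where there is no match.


Two LEFT JOINs from the same base table tickets: one to agents via agent_id, one to tickets itself via blocked_by. Both are LEFT so every ticket is preserved.
Match against agents:
  - ticket 1 (Bad redirect): agent_id=3 -> matches Dana
  - ticket 2 (Export error): agent_id=2 -> matches Fiona
  - ticket 3 (Login fails): agent_id=2 -> matches Fiona
  - ticket 4 (Missing icon): agent_id=NULL, no match -> kept with NULL
  - ticket 5 (Memory leak): agent_id=3 -> matches Dana
  - ticket 6 (Stale cache): agent_id=2 -> matches Fiona
  - ticket 7 (Null pointer): agent_id=3 -> matches Dana
  - ticket 8 (Off by one): agent_id=2 -> matches Fiona
  - ticket 9 (Wrong total): agent_id=NULL, no match -> kept with NULL
Match against tickets (self):
  - ticket 1 (Bad redirect): blocked_by=NULL -> NULL
  - ticket 2 (Export error): blocked_by=NULL -> NULL
  - ticket 3 (Login fails): blocked_by=1 -> Bad redirect
  - ticket 4 (Missing icon): blocked_by=NULL -> NULL
  - ticket 5 (Memory leak): blocked_by=4 -> Missing icon
  - ticket 6 (Stale cache): blocked_by=4 -> Missing icon
  - ticket 7 (Null pointer): blocked_by=6 -> Stale cache
  - ticket 8 (Off by one): blocked_by=4 -> Missing icon
  - ticket 9 (Wrong total): blocked_by=5 -> Memory leak

SQL:
SELECT a.title, b.name AS agent, c.title AS blocked_by
FROM tickets a
LEFT JOIN agents b ON a.agent_id = b.id
LEFT JOIN tickets c ON a.blocked_by = c.id

Result:
title        | agent | blocked_by  
-------------+-------+-------------
Bad redirect | Dana  | NULL        
Export error | Fiona | NULL        
Login fails  | Fiona | Bad redirect
Missing icon | NULL  | NULL        
Memory leak  | Dana  | Missing icon
Stale cache  | Fiona | Missing icon
Null pointer | Dana  | Stale cache 
Off by one   | Fiona | Missing icon
Wrong total  | NULL  | Memory leak 


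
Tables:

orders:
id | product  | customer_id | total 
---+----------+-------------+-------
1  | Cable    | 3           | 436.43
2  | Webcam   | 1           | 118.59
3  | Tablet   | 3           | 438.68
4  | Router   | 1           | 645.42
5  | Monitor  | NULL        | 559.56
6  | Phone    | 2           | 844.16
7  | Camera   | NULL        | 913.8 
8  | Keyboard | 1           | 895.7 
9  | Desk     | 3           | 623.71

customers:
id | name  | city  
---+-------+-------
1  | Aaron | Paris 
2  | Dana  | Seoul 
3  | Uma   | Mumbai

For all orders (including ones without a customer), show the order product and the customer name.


LEFT JOIN keeps every row from orders (the left table); where customer_id has no match in customers, the customer columns become NULL. Walk through each order:
  - order 1 (Cable): customer_id=3 -> matches Uma
  - order 2 (Webcam): customer_id=1 -> matches Aaron
  - order 3 (Tablet): customer_id=3 -> matches Uma
  - order 4 (Router): customer_id=1 -> matches Aaron
  - order 5 (Monitor): customer_id=NULL, no match -> kept with NULL
  - order 6 (Phone): customer_id=2 -> matches Dana
  - order 7 (Camera): customer_id=NULL, no match -> kept with NULL
  - order 8 (Keyboard): customer_id=1 -> matches Aaron
  - order 9 (Desk): customer_id=3 -> matches Uma
All 9 rows appear; 2 have NULL customer.

SQL:
SELECT a.product, b.name AS customer
FROM orders a
LEFT JOIN customers b ON a.customer_id = b.id

Result:
product  | customer
---------+---------
Cable    | Uma     
Webcam   | Aaron   
Tablet   | Uma     
Router   | Aaron   
Monitor  | NULL    
Phone    | Dana    
Camera   | NULL    
Keyboard | Aaron   
Desk     | Uma     


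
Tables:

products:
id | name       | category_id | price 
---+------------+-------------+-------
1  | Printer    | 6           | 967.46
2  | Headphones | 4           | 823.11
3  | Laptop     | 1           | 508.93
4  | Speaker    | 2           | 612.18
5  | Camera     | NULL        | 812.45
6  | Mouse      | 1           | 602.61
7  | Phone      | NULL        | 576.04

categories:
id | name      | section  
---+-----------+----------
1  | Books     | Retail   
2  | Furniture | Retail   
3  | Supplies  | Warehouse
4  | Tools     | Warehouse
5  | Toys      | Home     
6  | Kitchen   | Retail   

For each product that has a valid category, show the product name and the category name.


INNER JOIN keeps only products rows whose category_id matches an id in categories. Walk through each product:
  - product 1 (Printer): category_id=6 -> matches Kitchen
  - product 2 (Headphones): category_id=4 -> matches Tools
  - product 3 (Laptop): category_id=1 -> matches Books
  - product 4 (Speaker): category_id=2 -> matches Furniture
  - product 5 (Camera): category_id=NULL, no match -> dropped
  - product 6 (Mouse): category_id=1 -> matches Books
  - product 7 (Phone): category_id=NULL, no match -> dropped
So 2 of 7 rows are dropped.

SQL:
SELECT a.name, b.name AS category
FROM products a
INNER JOIN categories b ON a.category_id = b.id

Result:
name       | category 
-----------+----------
Printer    | Kitchen  
Headphones | Tools    
Laptop     | Books    
Speaker    | Furniture
Mouse      | Books    


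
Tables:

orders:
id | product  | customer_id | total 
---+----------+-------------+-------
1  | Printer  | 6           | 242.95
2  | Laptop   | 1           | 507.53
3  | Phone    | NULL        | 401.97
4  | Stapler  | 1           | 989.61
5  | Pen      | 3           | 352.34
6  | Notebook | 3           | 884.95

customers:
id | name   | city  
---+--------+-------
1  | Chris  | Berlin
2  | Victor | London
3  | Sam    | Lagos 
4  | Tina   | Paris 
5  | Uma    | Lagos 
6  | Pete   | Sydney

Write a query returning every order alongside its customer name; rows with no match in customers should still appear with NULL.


LEFT JOIN keeps every row from orders (the left table); where customer_id has no match in customers, the customer columns become NULL. Walk through each order:
  - order 1 (Printer): customer_id=6 -> matches Pete
  - order 2 (Laptop): customer_id=1 -> matches Chris
  - order 3 (Phone): customer_id=NULL, no match -> kept with NULL
  - order 4 (Stapler): customer_id=1 -> matches Chris
  - order 5 (Pen): customer_id=3 -> matches Sam
  - order 6 (Notebook): customer_id=3 -> matches Sam
All 6 rows appear; 1 has NULL customer.

SQL:
SELECT a.product, b.name AS customer
FROM orders a
LEFT JOIN customers b ON a.customer_id = b.id

Result:
product  | customer
---------+---------
Printer  | Pete    
Laptop   | Chris   
Phone    | NULL    
Stapler  | Chris   
Pen      | Sam     
Notebook | Sam     


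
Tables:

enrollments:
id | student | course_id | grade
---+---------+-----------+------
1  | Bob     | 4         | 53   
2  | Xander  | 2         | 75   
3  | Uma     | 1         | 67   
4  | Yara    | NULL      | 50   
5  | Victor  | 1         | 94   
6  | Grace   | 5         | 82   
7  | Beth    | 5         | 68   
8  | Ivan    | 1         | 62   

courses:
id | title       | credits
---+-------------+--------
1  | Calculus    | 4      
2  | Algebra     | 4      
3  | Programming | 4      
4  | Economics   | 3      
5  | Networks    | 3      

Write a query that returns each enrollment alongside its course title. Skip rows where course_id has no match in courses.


INNER JOIN keeps only enrollments rows whose course_id matches an id in courses. Walk through each enrollment:
  - enrollment 1 (Bob): course_id=4 -> matches Economics
  - enrollment 2 (Xander): course_id=2 -> matches Algebra
  - enrollment 3 (Uma): course_id=1 -> matches Calculus
  - enrollment 4 (Yara): course_id=NULL, no match -> dropped
  - enrollment 5 (Victor): course_id=1 -> matches Calculus
  - enrollment 6 (Grace): course_id=5 -> matches Networks
  - enrollment 7 (Beth): course_id=5 -> matches Networks
  - enrollment 8 (Ivan): course_id=1 -> matches Calculus
So 1 of 8 rows is dropped.

SQL:
SELECT a.student, b.title AS course
FROM enrollments a
INNER JOIN courses b ON a.course_id = b.id

Result:
student | course   
--------+----------
Bob     | Economics
Xander  | Algebra  
Uma     | Calculus 
Victor  | Calculus 
Grace   | Networks 
Beth    | Networks 
Ivan    | Calculus 


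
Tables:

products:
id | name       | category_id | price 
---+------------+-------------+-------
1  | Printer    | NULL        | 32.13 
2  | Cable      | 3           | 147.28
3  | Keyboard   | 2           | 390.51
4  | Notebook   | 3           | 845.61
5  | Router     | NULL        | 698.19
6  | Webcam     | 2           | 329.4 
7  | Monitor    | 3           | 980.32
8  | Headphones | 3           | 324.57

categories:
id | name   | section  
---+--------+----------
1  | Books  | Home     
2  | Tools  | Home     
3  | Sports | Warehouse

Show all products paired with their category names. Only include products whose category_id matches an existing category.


INNER JOIN keeps only products rows whose category_id matches an id in categories. Walk through each product:
  - product 1 (Printer): category_id=NULL, no match -> dropped
  - product 2 (Cable): category_id=3 -> matches Sports
  - product 3 (Keyboard): category_id=2 -> matches Tools
  - product 4 (Notebook): category_id=3 -> matches Sports
  - product 5 (Router): category_id=NULL, no match -> dropped
  - product 6 (Webcam): category_id=2 -> matches Tools
  - product 7 (Monitor): category_id=3 -> matches Sports
  - product 8 (Headphones): category_id=3 -> matches Sports
So 2 of 8 rows are dropped.

SQL:
SELECT a.name, b.name AS category
FROM products a
INNER JOIN categories b ON a.category_id = b.id

Result:
name       | category
-----------+---------
Cable      | Sports  
Keyboard   | Tools   
Notebook   | Sports  
Webcam     | Tools   
Monitor    | Sports  
Headphones | Sports  


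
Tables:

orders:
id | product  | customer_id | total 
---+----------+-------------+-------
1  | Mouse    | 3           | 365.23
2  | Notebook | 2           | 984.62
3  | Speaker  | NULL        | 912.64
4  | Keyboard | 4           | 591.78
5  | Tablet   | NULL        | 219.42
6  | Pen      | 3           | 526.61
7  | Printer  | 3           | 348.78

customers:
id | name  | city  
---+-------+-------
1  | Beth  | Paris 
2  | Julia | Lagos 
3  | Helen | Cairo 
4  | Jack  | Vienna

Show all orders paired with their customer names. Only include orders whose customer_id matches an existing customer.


INNER JOIN keeps only orders rows whose customer_id matches an id in customers. Walk through each order:
  - order 1 (Mouse): customer_id=3 -> matches Helen
  - order 2 (Notebook): customer_id=2 -> matches Julia
  - order 3 (Speaker): customer_id=NULL, no match -> dropped
  - order 4 (Keyboard): customer_id=4 -> matches Jack
  - order 5 (Tablet): customer_id=NULL, no match -> dropped
  - order 6 (Pen): customer_id=3 -> matches Helen
  - order 7 (Printer): customer_id=3 -> matches Helen
So 2 of 7 rows are dropped.

SQL:
SELECT a.product, b.name AS customer
FROM orders a
INNER JOIN customers b ON a.customer_id = b.id

Result:
product  | customer
---------+---------
Mouse    | Helen   
Notebook | Julia   
Keyboard | Jack    
Pen      | Helen   
Printer  | Helen   


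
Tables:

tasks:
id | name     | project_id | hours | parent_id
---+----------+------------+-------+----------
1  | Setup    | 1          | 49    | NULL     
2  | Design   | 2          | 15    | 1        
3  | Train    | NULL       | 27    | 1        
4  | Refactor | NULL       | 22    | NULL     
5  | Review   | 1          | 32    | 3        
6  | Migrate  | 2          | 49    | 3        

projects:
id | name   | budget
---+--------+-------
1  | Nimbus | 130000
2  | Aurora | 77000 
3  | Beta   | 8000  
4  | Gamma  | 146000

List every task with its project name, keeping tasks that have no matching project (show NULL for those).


LEFT JOIN keeps every row from tasks (the left table); where project_id has no match in projects, the project columns become NULL. Walk through each task:
  - task 1 (Setup): project_id=1 -> matches Nimbus
  - task 2 (Design): project_id=2 -> matches Aurora
  - task 3 (Train): project_id=NULL, no match -> kept with NULL
  - task 4 (Refactor): project_id=NULL, no match -> kept with NULL
  - task 5 (Review): project_id=1 -> matches Nimbus
  - task 6 (Migrate): project_id=2 -> matches Aurora
All 6 rows appear; 2 have NULL project.

SQL:
SELECT a.name, b.name AS project
FROM tasks a
LEFT JOIN projects b ON a.project_id = b.id

Result:
name     | project
---------+--------
Setup    | Nimbus 
Design   | Aurora 
Train    | NULL   
Refactor | NULL   
Review   | Nimbus 
Migrate  | Aurora 


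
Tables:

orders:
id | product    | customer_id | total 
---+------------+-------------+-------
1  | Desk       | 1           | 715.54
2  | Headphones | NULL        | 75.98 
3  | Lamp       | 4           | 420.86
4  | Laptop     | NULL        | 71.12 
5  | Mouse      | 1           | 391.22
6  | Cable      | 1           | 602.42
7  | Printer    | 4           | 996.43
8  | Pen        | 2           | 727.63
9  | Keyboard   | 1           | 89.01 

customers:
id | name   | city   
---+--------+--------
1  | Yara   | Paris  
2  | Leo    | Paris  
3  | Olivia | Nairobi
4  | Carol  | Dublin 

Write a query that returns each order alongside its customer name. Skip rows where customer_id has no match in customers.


INNER JOIN keeps only orders rows whose customer_id matches an id in customers. Walk through each order:
  - order 1 (Desk): customer_id=1 -> matches Yara
  - order 2 (Headphones): customer_id=NULL, no match -> dropped
  - order 3 (Lamp): customer_id=4 -> matches Carol
  - order 4 (Laptop): customer_id=NULL, no match -> dropped
  - order 5 (Mouse): customer_id=1 -> matches Yara
  - order 6 (Cable): customer_id=1 -> matches Yara
  - order 7 (Printer): customer_id=4 -> matches Carol
  - order 8 (Pen): customer_id=2 -> matches Leo
  - order 9 (Keyboard): customer_id=1 -> matches Yara
So 2 of 9 rows are dropped.

SQL:
SELECT a.product, b.name AS customer
FROM orders a
INNER JOIN customers b ON a.customer_id = b.id

Result:
product  | customer
---------+---------
Desk     | Yara    
Lamp     | Carol   
Mouse    | Yara    
Cable    | Yara    
Printer  | Carol   
Pen      | Leo     
Keyboard | Yara    


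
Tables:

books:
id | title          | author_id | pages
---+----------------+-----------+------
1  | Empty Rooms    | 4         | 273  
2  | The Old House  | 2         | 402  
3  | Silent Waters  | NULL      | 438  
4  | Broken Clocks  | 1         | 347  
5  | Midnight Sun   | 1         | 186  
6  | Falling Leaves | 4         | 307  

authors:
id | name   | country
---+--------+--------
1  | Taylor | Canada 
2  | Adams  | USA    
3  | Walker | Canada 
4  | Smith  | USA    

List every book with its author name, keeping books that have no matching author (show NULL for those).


LEFT JOIN keeps every row from books (the left table); where author_id has no match in authors, the author columns become NULL. Walk through each book:
  - book 1 (Empty Rooms): author_id=4 -> matches Smith
  - book 2 (The Old House): author_id=2 -> matches Adams
  - book 3 (Silent Waters): author_id=NULL, no match -> kept with NULL
  - book 4 (Broken Clocks): author_id=1 -> matches Taylor
  - book 5 (Midnight Sun): author_id=1 -> matches Taylor
  - book 6 (Falling Leaves): author_id=4 -> matches Smith
All 6 rows appear; 1 has NULL author.

SQL:
SELECT a.title, b.name AS author
FROM books a
LEFT JOIN authors b ON a.author_id = b.id

Result:
title          | author
---------------+-------
Empty Rooms    | Smith 
The Old House  | Adams 
Silent Waters  | NULL  
Broken Clocks  | Taylor
Midnight Sun   | Taylor
Falling Leaves | Smith 


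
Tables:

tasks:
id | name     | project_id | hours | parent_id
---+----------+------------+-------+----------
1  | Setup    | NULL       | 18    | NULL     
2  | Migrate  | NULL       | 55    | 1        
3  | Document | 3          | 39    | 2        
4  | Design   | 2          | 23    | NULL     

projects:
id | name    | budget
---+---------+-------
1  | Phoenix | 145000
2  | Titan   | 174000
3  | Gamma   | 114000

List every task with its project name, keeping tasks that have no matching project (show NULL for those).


LEFT JOIN keeps every row from tasks (the left table); where project_id has no match in projects, the project columns become NULL. Walk through each task:
  - task 1 (Setup): project_id=NULL, no match -> kept with NULL
  - task 2 (Migrate): project_id=NULL, no match -> kept with NULL
  - task 3 (Document): project_id=3 -> matches Gamma
  - task 4 (Design): project_id=2 -> matches Titan
All 4 rows appear; 2 have NULL project.

SQL:
SELECT a.name, b.name AS project
FROM tasks a
LEFT JOIN projects b ON a.project_id = b.id

Result:
name     | project
---------+--------
Setup    | NULL   
Migrate  | NULL   
Document | Gamma  
Design   | Titan  


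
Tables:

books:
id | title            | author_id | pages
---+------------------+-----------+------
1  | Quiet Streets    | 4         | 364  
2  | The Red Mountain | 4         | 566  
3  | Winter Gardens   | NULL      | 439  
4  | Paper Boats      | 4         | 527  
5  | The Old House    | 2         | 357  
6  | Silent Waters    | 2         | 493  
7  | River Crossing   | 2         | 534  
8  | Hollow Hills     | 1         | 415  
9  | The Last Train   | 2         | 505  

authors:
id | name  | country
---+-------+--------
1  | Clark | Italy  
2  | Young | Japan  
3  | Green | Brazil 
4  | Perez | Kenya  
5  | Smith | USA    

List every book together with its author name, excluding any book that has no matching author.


INNER JOIN keeps only books rows whose author_id matches an id in authors. Walk through each book:
  - book 1 (Quiet Streets): author_id=4 -> matches Perez
  - book 2 (The Red Mountain): author_id=4 -> matches Perez
  - book 3 (Winter Gardens): author_id=NULL, no match -> dropped
  - book 4 (Paper Boats): author_id=4 -> matches Perez
  - book 5 (The Old House): author_id=2 -> matches Young
  - book 6 (Silent Waters): author_id=2 -> matches Young
  - book 7 (River Crossing): author_id=2 -> matches Young
  - book 8 (Hollow Hills): author_id=1 -> matches Clark
  - book 9 (The Last Train): author_id=2 -> matches Young
So 1 of 9 rows is dropped.

SQL:
SELECT a.title, b.name AS author
FROM books a
INNER JOIN authors b ON a.author_id = b.id

Result:
title            | author
-----------------+-------
Quiet Streets    | Perez 
The Red Mountain | Perez 
Paper Boats      | Perez 
The Old House    | Young 
Silent Waters    | Young 
River Crossing   | Young 
Hollow Hills     | Clark 
The Last Train   | Young 


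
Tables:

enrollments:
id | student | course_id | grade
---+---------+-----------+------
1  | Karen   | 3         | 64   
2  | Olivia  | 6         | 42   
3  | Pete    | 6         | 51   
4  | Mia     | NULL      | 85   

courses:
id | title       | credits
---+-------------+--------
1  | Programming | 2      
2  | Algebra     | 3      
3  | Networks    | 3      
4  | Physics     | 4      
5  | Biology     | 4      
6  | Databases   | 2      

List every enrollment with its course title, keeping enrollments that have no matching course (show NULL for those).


LEFT JOIN keeps every row from enrollments (the left table); where course_id has no match in courses, the course columns become NULL. Walk through each enrollment:
  - enrollment 1 (Karen): course_id=3 -> matches Networks
  - enrollment 2 (Olivia): course_id=6 -> matches Databases
  - enrollment 3 (Pete): course_id=6 -> matches Databases
  - enrollment 4 (Mia): course_id=NULL, no match -> kept with NULL
All 4 rows appear; 1 has NULL course.

SQL:
SELECT a.student, b.title AS course
FROM enrollments a
LEFT JOIN courses b ON a.course_id = b.id

Result:
student | course   
--------+----------
Karen   | Networks 
Olivia  | Databases
Pete    | Databases
Mia     | NULL     


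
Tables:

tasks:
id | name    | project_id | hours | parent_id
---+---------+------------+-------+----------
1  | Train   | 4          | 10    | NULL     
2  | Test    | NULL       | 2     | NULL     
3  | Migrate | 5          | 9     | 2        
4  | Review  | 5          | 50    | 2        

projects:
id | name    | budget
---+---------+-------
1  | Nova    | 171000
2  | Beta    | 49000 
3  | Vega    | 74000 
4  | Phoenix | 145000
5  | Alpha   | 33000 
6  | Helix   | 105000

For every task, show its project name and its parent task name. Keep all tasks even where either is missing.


Two LEFT JOINs from the same base table tasks: one to projects via project_id, one to tasks itself via parent_id. Both are LEFT so every task is preserved.
Match against projects:
  - task 1 (Train): project_id=4 -> matches Phoenix
  - task 2 (Test): project_id=NULL, no match -> kept with NULL
  - task 3 (Migrate): project_id=5 -> matches Alpha
  - task 4 (Review): project_id=5 -> matches Alpha
Match against tasks (self):
  - task 1 (Train): parent_id=NULL -> NULL
  - task 2 (Test): parent_id=NULL -> NULL
  - task 3 (Migrate): parent_id=2 -> Test
  - task 4 (Review): parent_id=2 -> Test

SQL:
SELECT a.name, b.name AS project, c.name AS parent
FROM tasks a
LEFT JOIN projects b ON a.project_id = b.id
LEFT JOIN tasks c ON a.parent_id = c.id

Result:
name    | project | parent
--------+---------+-------
Train   | Phoenix | NULL  
Test    | NULL    | NULL  
Migrate | Alpha   | Test  
Review  | Alpha   | Test  


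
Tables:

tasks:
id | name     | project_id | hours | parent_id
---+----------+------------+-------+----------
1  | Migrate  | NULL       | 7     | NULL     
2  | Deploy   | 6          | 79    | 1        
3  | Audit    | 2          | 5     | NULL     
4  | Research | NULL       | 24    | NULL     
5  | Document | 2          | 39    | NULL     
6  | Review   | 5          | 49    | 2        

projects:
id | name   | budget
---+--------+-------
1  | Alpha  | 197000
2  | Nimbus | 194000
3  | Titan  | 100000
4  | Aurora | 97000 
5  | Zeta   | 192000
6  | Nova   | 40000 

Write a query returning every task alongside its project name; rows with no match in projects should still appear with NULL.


LEFT JOIN keeps every row from tasks (the left table); where project_id has no match in projects, the project columns become NULL. Walk through each task:
  - task 1 (Migrate): project_id=NULL, no match -> kept with NULL
  - task 2 (Deploy): project_id=6 -> matches Nova
  - task 3 (Audit): project_id=2 -> matches Nimbus
  - task 4 (Research): project_id=NULL, no match -> kept with NULL
  - task 5 (Document): project_id=2 -> matches Nimbus
  - task 6 (Review): project_id=5 -> matches Zeta
All 6 rows appear; 2 have NULL project.

SQL:
SELECT a.name, b.name AS project
FROM tasks a
LEFT JOIN projects b ON a.project_id = b.id

Result:
name     | project
---------+--------
Migrate  | NULL   
Deploy   | Nova   
Audit    | Nimbus 
Research | NULL   
Document | Nimbus 
Review   | Zeta   
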